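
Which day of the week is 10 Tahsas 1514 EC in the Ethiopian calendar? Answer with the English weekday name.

Friday

This is JDN 2276943 (16 December 1521 Gregorian).
2276943 ≡ 4 (mod 7); counting from Monday = 0 gives Friday.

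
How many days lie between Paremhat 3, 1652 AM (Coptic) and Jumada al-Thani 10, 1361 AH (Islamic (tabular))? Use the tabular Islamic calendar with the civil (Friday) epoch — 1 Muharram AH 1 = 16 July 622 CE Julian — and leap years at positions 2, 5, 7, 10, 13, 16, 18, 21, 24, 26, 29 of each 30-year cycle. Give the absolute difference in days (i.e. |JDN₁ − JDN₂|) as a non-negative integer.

2296

JDN of the first date = 2428240.
JDN of the second date = 2430536.
|2430536 − 2428240| = 2296.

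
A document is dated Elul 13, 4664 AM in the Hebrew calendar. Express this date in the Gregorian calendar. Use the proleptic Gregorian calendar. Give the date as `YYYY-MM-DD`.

0904-09-01

Julian Day Number of the source date = 2051483.
Converting JDN 2051483 to the Gregorian calendar gives 1 September 904 CE.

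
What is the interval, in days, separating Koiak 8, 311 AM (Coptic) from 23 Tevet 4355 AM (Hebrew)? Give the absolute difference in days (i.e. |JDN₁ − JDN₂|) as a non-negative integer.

37

First date → JDN 1938354; second date → JDN 1938391.
The interval is |1938354 − 1938391| = 37 days.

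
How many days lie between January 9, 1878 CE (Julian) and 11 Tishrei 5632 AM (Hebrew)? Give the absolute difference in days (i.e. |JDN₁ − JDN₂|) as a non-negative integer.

2309

First date → JDN 2407006; second date → JDN 2404697.
The interval is |2407006 − 2404697| = 2309 days.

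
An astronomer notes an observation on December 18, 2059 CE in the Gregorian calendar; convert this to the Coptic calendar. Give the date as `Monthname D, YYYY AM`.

Julian Day Number of the source date = 2473446.
Converting JDN 2473446 to the Coptic calendar gives 8 Koiak 1776 AM.

Koiak 8, 1776 AM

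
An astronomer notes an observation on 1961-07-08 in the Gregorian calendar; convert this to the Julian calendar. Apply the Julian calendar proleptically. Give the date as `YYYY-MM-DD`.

For dates in this range the Gregorian date is 13 days ahead of the Julian.
8 July 1961 Gregorian − 13 days → 25 June 1961 Julian.

1961-06-25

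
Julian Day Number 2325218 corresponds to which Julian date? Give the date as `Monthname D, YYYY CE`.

The Gregorian equivalent of JDN 2325218 is 16 February 1654.
In the Julian calendar that day is February 6, 1654 CE.

February 6, 1654 CE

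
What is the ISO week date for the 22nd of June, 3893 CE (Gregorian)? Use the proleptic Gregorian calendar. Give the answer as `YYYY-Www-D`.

3893-W25-4

The weekday is Thursday (ISO weekday 4).
That Thursday belongs to ISO week 25 of ISO year 3893.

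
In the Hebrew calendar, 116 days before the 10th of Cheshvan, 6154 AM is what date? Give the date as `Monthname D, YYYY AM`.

Tammuz 12, 6153 AM

JDN of the 10th of Cheshvan, 6154 AM = 2595374.
2595374 − 116 = 2595258.
JDN 2595258 in the Hebrew calendar is Tammuz 12, 6153 AM.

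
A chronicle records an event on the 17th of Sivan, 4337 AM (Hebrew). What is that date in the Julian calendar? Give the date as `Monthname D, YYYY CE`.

May 20, 577 CE

Both dates share Julian Day Number 1931947; in the Julian calendar that is 20 May 577 CE.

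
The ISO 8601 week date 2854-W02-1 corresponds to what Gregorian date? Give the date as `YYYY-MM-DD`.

2854-01-05

ISO week 1 of 2854 is the week containing the first Thursday of 2854.
Week 2, day 1 (Monday) lands on 2854-01-05.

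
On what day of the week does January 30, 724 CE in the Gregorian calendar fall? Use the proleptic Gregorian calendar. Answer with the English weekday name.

Wednesday

Since JDN mod 7 = 2 (0 = Monday), the day is Wednesday.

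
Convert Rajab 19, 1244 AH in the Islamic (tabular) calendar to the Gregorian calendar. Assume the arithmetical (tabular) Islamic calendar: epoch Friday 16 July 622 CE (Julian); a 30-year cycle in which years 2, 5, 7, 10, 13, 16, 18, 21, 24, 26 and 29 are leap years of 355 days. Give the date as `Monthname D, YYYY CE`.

Julian Day Number of the source date = 2389113.
Converting JDN 2389113 to the Gregorian calendar gives 25 January 1829 CE.

January 25, 1829 CE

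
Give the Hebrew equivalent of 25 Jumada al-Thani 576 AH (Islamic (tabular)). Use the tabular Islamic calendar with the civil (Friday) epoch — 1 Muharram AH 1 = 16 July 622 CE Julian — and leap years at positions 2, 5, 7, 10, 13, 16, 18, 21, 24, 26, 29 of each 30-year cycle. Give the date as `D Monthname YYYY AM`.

26 Cheshvan 4941 AM

The source date corresponds to 23 November 1180 in the proleptic Gregorian calendar (JDN 2152373).
That day falls on 26 Cheshvan 4941 AM in the Hebrew calendar.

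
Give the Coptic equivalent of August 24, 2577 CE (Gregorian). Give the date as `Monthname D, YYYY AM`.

Julian Day Number of the source date = 2662526.
Converting JDN 2662526 to the Coptic calendar gives 14 Mesori 2293 AM.

Mesori 14, 2293 AM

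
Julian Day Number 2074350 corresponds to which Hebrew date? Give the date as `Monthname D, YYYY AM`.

Nisan 24, 4727 AM

The proleptic Gregorian equivalent of JDN 2074350 is 11 April 967.
In the Hebrew calendar that day is Nisan 24, 4727 AM.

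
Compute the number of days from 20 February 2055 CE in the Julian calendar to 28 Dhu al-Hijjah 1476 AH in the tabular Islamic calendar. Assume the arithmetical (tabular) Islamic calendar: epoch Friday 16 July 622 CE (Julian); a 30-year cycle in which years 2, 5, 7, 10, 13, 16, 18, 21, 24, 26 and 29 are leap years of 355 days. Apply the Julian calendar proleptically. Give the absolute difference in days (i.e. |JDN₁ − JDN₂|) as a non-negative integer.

214

First date → JDN 2471697; second date → JDN 2471483.
The interval is |2471697 − 2471483| = 214 days.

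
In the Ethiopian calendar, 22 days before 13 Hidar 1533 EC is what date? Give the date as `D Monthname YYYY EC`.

21 Tikimt 1533 EC

JDN of 13 Hidar 1533 EC = 2283856.
2283856 − 22 = 2283834.
JDN 2283834 in the Ethiopian calendar is 21 Tikimt 1533 EC.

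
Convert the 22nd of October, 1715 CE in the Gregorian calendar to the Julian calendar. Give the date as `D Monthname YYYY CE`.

At this point the Julian calendar is 11 days behind the Gregorian.
22 October 1715 Gregorian − 11 days → 11 October 1715 Julian.

11 October 1715 CE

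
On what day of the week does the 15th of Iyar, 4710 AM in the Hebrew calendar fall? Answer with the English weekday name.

This is JDN 2068171 (11 May 950 Gregorian).
Since JDN mod 7 = 0 (0 = Monday), the day is Monday.

Monday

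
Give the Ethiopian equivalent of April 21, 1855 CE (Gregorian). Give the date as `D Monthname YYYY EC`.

14 Miyazya 1847 EC

Both dates share Julian Day Number 2398695; in the Ethiopian calendar that is 14 Miyazya 1847 EC.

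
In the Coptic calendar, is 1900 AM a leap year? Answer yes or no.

no

1900 mod 4 = 0; in the Coptic calendar a year is leap when year mod 4 = 3, so it is a common year.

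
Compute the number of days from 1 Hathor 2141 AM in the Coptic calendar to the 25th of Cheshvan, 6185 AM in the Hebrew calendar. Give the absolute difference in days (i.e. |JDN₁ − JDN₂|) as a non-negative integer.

First date → JDN 2606725; second date → JDN 2606729.
The interval is |2606725 − 2606729| = 4 days.

4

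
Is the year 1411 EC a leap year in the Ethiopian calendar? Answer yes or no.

1411 mod 4 = 3; in the Ethiopian calendar a year is leap when year mod 4 = 3, so it is a leap year.

yes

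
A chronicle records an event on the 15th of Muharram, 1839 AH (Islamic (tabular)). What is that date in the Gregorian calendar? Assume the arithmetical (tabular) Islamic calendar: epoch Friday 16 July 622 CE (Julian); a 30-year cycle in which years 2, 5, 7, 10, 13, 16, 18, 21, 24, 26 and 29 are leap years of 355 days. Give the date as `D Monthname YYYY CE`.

Julian Day Number of the source date = 2599780.
Converting JDN 2599780 to the Gregorian calendar gives 8 November 2405 CE.

8 November 2405 CE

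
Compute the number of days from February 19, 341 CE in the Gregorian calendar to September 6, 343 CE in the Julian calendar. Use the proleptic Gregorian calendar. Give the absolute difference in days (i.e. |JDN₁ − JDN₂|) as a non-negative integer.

930

JDN of the first date = 1845657.
JDN of the second date = 1846587.
|1846587 − 1845657| = 930.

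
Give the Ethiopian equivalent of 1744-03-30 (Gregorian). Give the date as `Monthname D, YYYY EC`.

Both dates share Julian Day Number 2358132; in the Ethiopian calendar that is 23 Megabit 1736 EC.

Megabit 23, 1736 EC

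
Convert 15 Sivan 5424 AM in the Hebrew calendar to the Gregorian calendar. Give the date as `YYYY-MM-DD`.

Both dates share Julian Day Number 2328983; in the Gregorian calendar that is 8 June 1664 CE.

1664-06-08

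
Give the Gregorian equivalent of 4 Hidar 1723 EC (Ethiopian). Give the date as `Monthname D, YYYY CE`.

Julian Day Number of the source date = 2353244.
Converting JDN 2353244 to the Gregorian calendar gives 11 November 1730 CE.

November 11, 1730 CE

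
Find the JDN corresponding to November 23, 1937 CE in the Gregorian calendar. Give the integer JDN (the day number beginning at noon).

2428861

JDN 2400001 is 17 November 1858 CE (Gregorian), MJD 0; the target day is +28860 days from there, so JDN = 2428861.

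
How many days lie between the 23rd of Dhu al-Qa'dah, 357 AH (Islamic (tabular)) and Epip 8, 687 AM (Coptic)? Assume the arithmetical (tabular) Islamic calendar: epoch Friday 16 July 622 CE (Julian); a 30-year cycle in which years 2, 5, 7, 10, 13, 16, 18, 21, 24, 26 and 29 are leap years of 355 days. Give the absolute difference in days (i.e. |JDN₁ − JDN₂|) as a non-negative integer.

986

First date → JDN 2074912; second date → JDN 2075898.
The interval is |2074912 − 2075898| = 986 days.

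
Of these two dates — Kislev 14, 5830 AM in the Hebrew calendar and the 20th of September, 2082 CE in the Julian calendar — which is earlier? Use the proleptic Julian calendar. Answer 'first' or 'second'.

First date → JDN 2477079; second date → JDN 2481771.
JDN 2477079 < JDN 2481771, so the first date is earlier.

first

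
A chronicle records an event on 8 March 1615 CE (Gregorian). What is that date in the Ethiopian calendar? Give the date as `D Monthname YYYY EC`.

Julian Day Number of the source date = 2310993.
Converting JDN 2310993 to the Ethiopian calendar gives 2 Megabit 1607 EC.

2 Megabit 1607 EC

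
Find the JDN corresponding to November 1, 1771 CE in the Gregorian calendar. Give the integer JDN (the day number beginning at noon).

JDN 2400001 is 17 November 1858 CE (Gregorian), MJD 0; the target day is −31792 days from there, so JDN = 2368209.

2368209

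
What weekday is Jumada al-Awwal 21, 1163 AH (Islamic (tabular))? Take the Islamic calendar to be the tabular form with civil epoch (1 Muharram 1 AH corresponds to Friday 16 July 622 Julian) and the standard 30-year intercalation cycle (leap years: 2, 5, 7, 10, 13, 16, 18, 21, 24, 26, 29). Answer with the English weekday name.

Tuesday

This is JDN 2360352 (28 April 1750 Gregorian).
Since JDN mod 7 = 1 (0 = Monday), the day is Tuesday.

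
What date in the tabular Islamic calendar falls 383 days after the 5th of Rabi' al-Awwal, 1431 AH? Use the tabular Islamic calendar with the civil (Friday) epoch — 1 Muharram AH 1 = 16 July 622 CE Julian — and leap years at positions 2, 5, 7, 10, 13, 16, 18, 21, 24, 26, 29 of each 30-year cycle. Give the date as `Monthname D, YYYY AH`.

The starting date is JDN 2455247; 2455247 + 383 = 2455630.
JDN 2455630 corresponds to Rabi' al-Thani 3, 1432 AH.

Rabi' al-Thani 3, 1432 AH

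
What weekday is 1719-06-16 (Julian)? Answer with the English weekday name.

This is JDN 2349089 (27 June 1719 Gregorian).
Since JDN mod 7 = 1 (0 = Monday), the day is Tuesday.

Tuesday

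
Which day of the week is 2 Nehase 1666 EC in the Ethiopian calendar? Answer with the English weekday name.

In the Gregorian calendar this is 5 August 1674 (JDN 2332693).
JDN 2332693 mod 7 = 6, and JDN 0 was a Monday, so this is a Sunday.

Sunday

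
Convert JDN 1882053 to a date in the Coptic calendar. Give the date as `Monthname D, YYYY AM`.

The proleptic Gregorian equivalent of JDN 1882053 is 13 October 440.
In the Coptic calendar that day is Paopi 15, 157 AM.

Paopi 15, 157 AM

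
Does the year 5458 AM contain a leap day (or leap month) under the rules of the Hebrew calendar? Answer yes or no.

Hebrew year 5458 is year 5 of its 19-year Metonic cycle; leap years are at positions 3, 6, 8, 11, 14, 17, 19, so it is a common year (12 months).

no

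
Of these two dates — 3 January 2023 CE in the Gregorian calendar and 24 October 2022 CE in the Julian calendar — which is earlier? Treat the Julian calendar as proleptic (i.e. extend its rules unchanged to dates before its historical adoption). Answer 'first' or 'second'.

Converting both to JDN: 2459948 vs 2459890; the smaller is the second.

second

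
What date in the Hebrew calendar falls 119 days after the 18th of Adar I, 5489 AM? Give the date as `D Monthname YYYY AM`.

The starting date is JDN 2352612; 2352612 + 119 = 2352731.
JDN 2352731 corresponds to 19 Sivan 5489 AM.

19 Sivan 5489 AM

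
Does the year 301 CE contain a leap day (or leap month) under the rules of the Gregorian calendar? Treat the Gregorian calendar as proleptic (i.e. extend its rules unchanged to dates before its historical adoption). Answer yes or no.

301 is not divisible by 4, so it is a common year.

no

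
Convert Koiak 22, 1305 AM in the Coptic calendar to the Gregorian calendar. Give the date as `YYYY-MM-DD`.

1588-12-28

Both dates share Julian Day Number 2301427; in the Gregorian calendar that is 28 December 1588 CE.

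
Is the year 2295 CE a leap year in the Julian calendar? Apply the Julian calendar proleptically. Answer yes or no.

no

2295 mod 4 = 3, so it is a common year in the Julian calendar.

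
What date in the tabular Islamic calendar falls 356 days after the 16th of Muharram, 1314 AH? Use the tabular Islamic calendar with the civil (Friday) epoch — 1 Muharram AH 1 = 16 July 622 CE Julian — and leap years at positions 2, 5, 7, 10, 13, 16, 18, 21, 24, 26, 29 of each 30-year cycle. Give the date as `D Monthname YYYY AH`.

JDN of the 16th of Muharram, 1314 AH = 2413738.
2413738 + 356 = 2414094.
JDN 2414094 in the tabular Islamic calendar is 17 Muharram 1315 AH.

17 Muharram 1315 AH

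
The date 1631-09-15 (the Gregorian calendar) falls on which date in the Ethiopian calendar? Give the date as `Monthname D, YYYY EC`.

Meskerem 7, 1624 EC

Julian Day Number of the source date = 2317028.
Converting JDN 2317028 to the Ethiopian calendar gives 7 Meskerem 1624 EC.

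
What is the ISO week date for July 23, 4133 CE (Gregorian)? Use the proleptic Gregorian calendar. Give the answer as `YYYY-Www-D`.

The weekday is Thursday (ISO weekday 4).
That Thursday belongs to ISO week 30 of ISO year 4133.

4133-W30-4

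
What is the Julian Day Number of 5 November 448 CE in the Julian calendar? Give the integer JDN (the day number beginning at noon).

Equivalently 6 November 448 (proleptic Gregorian).
JDN 2451545 is 1 January 2000 CE (Gregorian); the target day is −566546 days from there, so JDN = 1884999.

1884999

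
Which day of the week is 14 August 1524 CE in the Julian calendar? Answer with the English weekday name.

Sunday

This is JDN 2277925 (24 August 1524 Gregorian).
Since JDN mod 7 = 6 (0 = Monday), the day is Sunday.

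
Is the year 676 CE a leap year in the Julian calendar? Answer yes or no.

yes

676 mod 4 = 0, so it is a leap year in the Julian calendar.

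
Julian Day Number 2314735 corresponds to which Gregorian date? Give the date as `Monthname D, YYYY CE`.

JDN 2451545 is 1 Jan 2000; 2314735 is −136810 days from there.

June 5, 1625 CE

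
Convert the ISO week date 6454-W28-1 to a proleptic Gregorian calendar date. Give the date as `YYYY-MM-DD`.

ISO week 1 of 6454 is the week containing the first Thursday of 6454.
Week 28, day 1 (Monday) lands on 6454-07-06.

6454-07-06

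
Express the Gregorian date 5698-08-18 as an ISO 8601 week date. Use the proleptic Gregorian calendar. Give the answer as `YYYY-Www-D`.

The weekday is Monday (ISO weekday 1).
That Monday belongs to ISO week 34 of ISO year 5698.

5698-W34-1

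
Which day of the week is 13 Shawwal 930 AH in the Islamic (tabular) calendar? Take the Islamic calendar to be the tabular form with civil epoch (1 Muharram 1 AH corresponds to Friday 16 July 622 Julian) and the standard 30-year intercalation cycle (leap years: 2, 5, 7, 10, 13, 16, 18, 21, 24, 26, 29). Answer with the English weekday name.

Sunday

Equivalently 24 August 1524 Gregorian, JDN 2277925.
2277925 ≡ 6 (mod 7); counting from Monday = 0 gives Sunday.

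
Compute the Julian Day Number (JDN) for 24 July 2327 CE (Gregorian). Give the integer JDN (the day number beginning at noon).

2571183

JDN 2299161 is 15 October 1582 CE (Gregorian); the target day is +272022 days from there, so JDN = 2571183.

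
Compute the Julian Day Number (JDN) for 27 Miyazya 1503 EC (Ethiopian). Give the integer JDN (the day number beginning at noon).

Equivalently 2 May 1511 (proleptic Gregorian).
JDN 2400001 is 17 November 1858 CE (Gregorian), MJD 0; the target day is −126939 days from there, so JDN = 2273062.

2273062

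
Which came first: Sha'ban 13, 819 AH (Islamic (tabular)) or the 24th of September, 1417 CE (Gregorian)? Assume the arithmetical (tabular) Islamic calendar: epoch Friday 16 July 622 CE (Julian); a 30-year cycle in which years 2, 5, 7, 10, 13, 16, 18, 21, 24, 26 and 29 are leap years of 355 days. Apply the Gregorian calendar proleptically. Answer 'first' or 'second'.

First date → JDN 2238531; second date → JDN 2238875.
JDN 2238531 < JDN 2238875, so the first date is earlier.

first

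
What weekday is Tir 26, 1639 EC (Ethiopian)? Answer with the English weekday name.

Equivalently 31 January 1647 Gregorian, JDN 2322645.
2322645 ≡ 3 (mod 7); counting from Monday = 0 gives Thursday.

Thursday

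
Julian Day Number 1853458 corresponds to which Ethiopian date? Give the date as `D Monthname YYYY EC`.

5 Hamle 354 EC

The proleptic Gregorian equivalent of JDN 1853458 is 30 June 362.
In the Ethiopian calendar that day is 5 Hamle 354 EC.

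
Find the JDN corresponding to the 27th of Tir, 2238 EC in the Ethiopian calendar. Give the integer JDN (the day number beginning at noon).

Equivalently 6 February 2246 (Gregorian).
JDN 2400001 is 17 November 1858 CE (Gregorian), MJD 0; the target day is +141430 days from there, so JDN = 2541431.

2541431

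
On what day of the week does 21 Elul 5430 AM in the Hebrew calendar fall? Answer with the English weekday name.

Equivalently 6 September 1670 Gregorian, JDN 2331264.
2331264 ≡ 5 (mod 7); counting from Monday = 0 gives Saturday.

Saturday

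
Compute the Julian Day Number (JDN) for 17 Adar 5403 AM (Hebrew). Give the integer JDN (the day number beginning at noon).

Equivalently 8 March 1643 (Gregorian).
JDN 2400001 is 17 November 1858 CE (Gregorian), MJD 0; the target day is −78781 days from there, so JDN = 2321220.

2321220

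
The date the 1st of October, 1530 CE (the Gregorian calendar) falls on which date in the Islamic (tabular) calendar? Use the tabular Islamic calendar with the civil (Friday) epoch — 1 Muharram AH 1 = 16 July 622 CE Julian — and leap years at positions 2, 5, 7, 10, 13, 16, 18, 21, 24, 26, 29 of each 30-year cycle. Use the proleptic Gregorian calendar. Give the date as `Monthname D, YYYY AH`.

Julian Day Number of the source date = 2280154.
Converting JDN 2280154 to the tabular Islamic calendar gives 28 Muharram 937 AH.

Muharram 28, 937 AH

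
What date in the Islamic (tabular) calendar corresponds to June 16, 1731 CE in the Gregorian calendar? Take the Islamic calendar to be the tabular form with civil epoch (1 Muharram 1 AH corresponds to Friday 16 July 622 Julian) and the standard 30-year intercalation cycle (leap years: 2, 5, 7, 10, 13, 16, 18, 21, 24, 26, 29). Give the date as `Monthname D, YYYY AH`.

Dhu al-Hijjah 10, 1143 AH

Both dates share Julian Day Number 2353461; in the tabular Islamic calendar that is 10 Dhu al-Hijjah 1143 AH.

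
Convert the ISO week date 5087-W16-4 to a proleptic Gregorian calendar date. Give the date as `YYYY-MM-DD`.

5087-04-21

ISO week 1 of 5087 is the week containing the first Thursday of 5087.
Week 16, day 4 (Thursday) lands on 5087-04-21.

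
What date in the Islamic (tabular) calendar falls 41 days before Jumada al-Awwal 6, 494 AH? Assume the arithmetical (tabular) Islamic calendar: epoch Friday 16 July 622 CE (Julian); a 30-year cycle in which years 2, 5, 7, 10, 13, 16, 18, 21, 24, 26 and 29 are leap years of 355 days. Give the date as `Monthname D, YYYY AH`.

Rabi' al-Awwal 24, 494 AH

Counting 41 days back from JDN 2123266 reaches JDN 2123225, which is Rabi' al-Awwal 24, 494 AH.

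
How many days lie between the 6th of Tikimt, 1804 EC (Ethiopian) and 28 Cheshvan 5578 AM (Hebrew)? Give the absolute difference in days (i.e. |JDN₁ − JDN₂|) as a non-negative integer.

2214

First date → JDN 2382802; second date → JDN 2385016.
The interval is |2382802 − 2385016| = 2214 days.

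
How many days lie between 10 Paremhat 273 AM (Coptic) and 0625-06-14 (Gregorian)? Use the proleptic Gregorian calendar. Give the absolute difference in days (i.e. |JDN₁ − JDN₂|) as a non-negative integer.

JDN of the first date = 1924567.
JDN of the second date = 1949501.
|1949501 − 1924567| = 24934.

24934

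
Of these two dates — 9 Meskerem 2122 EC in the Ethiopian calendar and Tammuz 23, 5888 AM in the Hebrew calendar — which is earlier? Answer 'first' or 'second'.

second

Converting both to JDN: 2498924 vs 2498498; the smaller is the second.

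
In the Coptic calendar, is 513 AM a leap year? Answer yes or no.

no

513 mod 4 = 1; in the Coptic calendar a year is leap when year mod 4 = 3, so it is a common year.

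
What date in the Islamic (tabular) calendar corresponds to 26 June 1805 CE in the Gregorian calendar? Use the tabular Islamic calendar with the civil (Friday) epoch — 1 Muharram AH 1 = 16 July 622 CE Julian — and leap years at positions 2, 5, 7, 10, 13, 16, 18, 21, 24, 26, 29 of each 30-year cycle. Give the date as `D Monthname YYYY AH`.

Julian Day Number of the source date = 2380499.
Converting JDN 2380499 to the tabular Islamic calendar gives 28 Rabi' al-Awwal 1220 AH.

28 Rabi' al-Awwal 1220 AH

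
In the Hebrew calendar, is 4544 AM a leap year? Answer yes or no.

yes

Hebrew year 4544 is year 3 of its 19-year Metonic cycle; leap years are at positions 3, 6, 8, 11, 14, 17, 19, so it is a leap year (13 months).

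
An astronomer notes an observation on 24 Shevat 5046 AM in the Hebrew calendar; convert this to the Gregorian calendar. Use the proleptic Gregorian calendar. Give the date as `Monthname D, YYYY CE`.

January 28, 1286 CE

Both dates share Julian Day Number 2190790; in the Gregorian calendar that is 28 January 1286 CE.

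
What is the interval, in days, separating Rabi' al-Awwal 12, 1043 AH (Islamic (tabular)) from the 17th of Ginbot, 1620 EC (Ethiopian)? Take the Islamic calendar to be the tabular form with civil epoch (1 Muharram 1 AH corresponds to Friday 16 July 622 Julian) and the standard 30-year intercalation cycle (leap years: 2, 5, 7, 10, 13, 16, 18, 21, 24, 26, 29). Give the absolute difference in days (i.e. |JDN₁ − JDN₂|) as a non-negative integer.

JDN of the first date = 2317760.
JDN of the second date = 2315817.
|2315817 − 2317760| = 1943.

1943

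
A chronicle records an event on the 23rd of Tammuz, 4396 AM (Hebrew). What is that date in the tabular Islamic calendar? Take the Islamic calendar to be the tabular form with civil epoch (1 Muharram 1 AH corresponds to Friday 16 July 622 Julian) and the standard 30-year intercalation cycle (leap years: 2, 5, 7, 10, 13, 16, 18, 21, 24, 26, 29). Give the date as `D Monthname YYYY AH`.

23 Jumada al-Awwal 15 AH

Both dates share Julian Day Number 1953541; in the tabular Islamic calendar that is 23 Jumada al-Awwal 15 AH.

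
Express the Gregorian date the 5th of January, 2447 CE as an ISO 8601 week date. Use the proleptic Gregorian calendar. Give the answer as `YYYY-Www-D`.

The weekday is Saturday (ISO weekday 6).
That Saturday belongs to ISO week 1 of ISO year 2447.

2447-W01-6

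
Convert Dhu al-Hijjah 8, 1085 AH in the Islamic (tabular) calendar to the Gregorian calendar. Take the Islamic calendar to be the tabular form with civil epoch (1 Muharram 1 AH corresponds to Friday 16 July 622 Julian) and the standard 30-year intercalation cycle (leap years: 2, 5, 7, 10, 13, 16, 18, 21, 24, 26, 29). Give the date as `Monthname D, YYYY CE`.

March 5, 1675 CE

Both dates share Julian Day Number 2332905; in the Gregorian calendar that is 5 March 1675 CE.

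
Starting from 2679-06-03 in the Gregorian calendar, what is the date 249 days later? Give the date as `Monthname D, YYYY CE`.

JDN of 2679-06-03 = 2699698.
2699698 + 249 = 2699947.
JDN 2699947 in the Gregorian calendar is February 7, 2680 CE.

February 7, 2680 CE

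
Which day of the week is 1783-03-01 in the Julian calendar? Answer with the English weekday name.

This is JDN 2372358 (12 March 1783 Gregorian).
2372358 ≡ 2 (mod 7); counting from Monday = 0 gives Wednesday.

Wednesday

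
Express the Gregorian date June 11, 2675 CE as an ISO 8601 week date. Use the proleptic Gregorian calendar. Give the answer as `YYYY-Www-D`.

2675-W23-5

The weekday is Friday (ISO weekday 5).
That Friday belongs to ISO week 23 of ISO year 2675.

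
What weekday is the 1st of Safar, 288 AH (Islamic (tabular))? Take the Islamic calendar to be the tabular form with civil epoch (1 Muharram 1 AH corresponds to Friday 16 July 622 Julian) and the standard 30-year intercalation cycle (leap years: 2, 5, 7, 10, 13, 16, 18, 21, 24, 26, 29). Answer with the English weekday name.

Sunday

In the proleptic Gregorian calendar this is 30 January 901 (JDN 2050173).
2050173 ≡ 6 (mod 7); counting from Monday = 0 gives Sunday.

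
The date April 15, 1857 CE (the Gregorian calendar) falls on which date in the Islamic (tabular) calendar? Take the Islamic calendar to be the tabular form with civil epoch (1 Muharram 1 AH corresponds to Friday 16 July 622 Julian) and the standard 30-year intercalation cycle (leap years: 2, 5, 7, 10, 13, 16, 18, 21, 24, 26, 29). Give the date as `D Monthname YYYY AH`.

Julian Day Number of the source date = 2399420.
Converting JDN 2399420 to the tabular Islamic calendar gives 20 Sha'ban 1273 AH.

20 Sha'ban 1273 AH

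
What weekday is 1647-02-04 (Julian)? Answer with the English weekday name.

Thursday

In the Gregorian calendar this is 14 February 1647 (JDN 2322659).
Since JDN mod 7 = 3 (0 = Monday), the day is Thursday.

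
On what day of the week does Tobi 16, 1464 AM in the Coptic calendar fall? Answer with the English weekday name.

Tuesday

This is JDN 2359526 (23 January 1748 Gregorian).
JDN 2359526 mod 7 = 1, and JDN 0 was a Monday, so this is a Tuesday.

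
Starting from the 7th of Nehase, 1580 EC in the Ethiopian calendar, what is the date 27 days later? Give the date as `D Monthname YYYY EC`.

Counting 27 days forward from JDN 2301287 reaches JDN 2301314, which is 4 Pagume 1580 EC.

4 Pagume 1580 EC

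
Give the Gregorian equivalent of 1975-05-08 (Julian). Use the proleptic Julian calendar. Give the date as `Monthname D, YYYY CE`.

May 21, 1975 CE

For dates in this range the Gregorian date is 13 days ahead of the Julian.
8 May 1975 Julian + 13 days → 21 May 1975 Gregorian.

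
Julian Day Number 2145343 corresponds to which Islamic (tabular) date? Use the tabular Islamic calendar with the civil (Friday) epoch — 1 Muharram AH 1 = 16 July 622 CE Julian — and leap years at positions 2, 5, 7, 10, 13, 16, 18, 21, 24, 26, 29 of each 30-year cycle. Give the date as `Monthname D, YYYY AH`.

JDN 2145343 is 25 August 1161 in the proleptic Gregorian calendar.
In the tabular Islamic calendar that day is Sha'ban 24, 556 AH.

Sha'ban 24, 556 AH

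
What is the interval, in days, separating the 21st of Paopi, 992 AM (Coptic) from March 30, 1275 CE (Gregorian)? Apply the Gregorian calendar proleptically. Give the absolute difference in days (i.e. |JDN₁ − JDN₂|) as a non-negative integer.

210

First date → JDN 2187043; second date → JDN 2186833.
The interval is |2187043 − 2186833| = 210 days.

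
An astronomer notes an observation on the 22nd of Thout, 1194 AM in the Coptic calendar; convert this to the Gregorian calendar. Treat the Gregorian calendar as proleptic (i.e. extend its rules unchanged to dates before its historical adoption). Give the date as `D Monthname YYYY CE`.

28 September 1477 CE

Julian Day Number of the source date = 2260794.
Converting JDN 2260794 to the Gregorian calendar gives 28 September 1477 CE.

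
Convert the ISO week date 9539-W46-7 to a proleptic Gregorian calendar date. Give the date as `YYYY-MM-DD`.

ISO week 1 of 9539 is the week containing the first Thursday of 9539.
Week 46, day 7 (Sunday) lands on 9539-11-19.

9539-11-19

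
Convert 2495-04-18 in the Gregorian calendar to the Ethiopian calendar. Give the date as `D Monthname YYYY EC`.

Both dates share Julian Day Number 2632448; in the Ethiopian calendar that is 7 Miyazya 2487 EC.

7 Miyazya 2487 EC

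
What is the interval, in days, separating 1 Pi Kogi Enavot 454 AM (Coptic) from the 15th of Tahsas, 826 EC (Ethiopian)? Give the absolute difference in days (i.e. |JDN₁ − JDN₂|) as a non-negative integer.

First date → JDN 1990848; second date → JDN 2025656.
The interval is |1990848 − 2025656| = 34808 days.

34808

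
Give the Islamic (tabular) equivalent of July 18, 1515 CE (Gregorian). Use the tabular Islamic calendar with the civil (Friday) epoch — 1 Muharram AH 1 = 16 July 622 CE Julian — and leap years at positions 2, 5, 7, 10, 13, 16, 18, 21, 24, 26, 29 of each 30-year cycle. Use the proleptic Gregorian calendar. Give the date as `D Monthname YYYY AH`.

26 Jumada al-Awwal 921 AH

Julian Day Number of the source date = 2274600.
Converting JDN 2274600 to the tabular Islamic calendar gives 26 Jumada al-Awwal 921 AH.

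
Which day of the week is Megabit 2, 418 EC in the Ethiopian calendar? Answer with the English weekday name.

Equivalently 27 February 426 Gregorian, JDN 1876711.
Since JDN mod 7 = 4 (0 = Monday), the day is Friday.

Friday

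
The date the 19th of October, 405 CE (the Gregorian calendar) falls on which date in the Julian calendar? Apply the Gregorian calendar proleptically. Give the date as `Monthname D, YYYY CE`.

At this point the Julian calendar is 1 day behind the Gregorian.
19 October 405 Gregorian − 1 day → 18 October 405 Julian.

October 18, 405 CE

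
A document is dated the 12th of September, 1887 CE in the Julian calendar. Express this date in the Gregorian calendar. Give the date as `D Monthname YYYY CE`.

For dates in this range the Gregorian date is 12 days ahead of the Julian.
12 September 1887 Julian + 12 days → 24 September 1887 Gregorian.

24 September 1887 CE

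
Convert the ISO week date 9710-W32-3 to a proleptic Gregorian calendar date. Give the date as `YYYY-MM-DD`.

9710-08-06

ISO week 1 of 9710 is the week containing the first Thursday of 9710.
Week 32, day 3 (Wednesday) lands on 9710-08-06.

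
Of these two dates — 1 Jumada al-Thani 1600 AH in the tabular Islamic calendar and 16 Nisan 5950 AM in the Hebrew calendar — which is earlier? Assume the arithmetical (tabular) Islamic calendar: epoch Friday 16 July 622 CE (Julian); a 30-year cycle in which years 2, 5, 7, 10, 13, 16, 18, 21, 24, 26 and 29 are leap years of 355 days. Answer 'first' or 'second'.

First date → JDN 2515220; second date → JDN 2521052.
JDN 2515220 < JDN 2521052, so the first date is earlier.

first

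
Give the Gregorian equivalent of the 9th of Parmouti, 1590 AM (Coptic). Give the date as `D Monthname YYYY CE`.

16 April 1874 CE

Julian Day Number of the source date = 2405630.
Converting JDN 2405630 to the Gregorian calendar gives 16 April 1874 CE.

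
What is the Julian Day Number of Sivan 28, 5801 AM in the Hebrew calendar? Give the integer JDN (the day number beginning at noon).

Equivalently 27 June 2041 (Gregorian).
JDN 2299161 is 15 October 1582 CE (Gregorian); the target day is +167537 days from there, so JDN = 2466698.

2466698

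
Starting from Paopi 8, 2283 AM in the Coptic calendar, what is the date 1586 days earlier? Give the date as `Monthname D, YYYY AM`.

Paoni 8, 2278 AM

Counting 1586 days back from JDN 2658567 reaches JDN 2656981, which is Paoni 8, 2278 AM.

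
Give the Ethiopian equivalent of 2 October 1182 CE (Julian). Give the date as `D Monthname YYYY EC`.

5 Tikimt 1175 EC

The source date corresponds to 9 October 1182 in the proleptic Gregorian calendar (JDN 2153058).
That day falls on 5 Tikimt 1175 EC in the Ethiopian calendar.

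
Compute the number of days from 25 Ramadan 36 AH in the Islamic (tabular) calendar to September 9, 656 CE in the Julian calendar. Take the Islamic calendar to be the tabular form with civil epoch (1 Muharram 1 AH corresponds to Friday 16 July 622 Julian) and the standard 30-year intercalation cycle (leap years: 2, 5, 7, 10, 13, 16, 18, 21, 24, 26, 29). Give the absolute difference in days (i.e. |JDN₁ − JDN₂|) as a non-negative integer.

JDN of the first date = 1961103.
JDN of the second date = 1960914.
|1960914 − 1961103| = 189.

189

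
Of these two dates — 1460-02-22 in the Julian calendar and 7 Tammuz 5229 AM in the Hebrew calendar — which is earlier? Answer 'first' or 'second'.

The two dates have Julian Day Numbers 2254375 and 2257778 respectively.
Since 2254375 < 2257778, the first date comes first.

first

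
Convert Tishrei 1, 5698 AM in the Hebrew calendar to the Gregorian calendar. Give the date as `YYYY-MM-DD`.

Julian Day Number of the source date = 2428783.
Converting JDN 2428783 to the Gregorian calendar gives 6 September 1937 CE.

1937-09-06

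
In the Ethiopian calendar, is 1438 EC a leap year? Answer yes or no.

no

1438 mod 4 = 2; in the Ethiopian calendar a year is leap when year mod 4 = 3, so it is a common year.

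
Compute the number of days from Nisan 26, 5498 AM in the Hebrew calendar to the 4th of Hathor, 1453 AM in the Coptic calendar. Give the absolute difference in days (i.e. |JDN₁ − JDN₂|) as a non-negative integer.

JDN of the first date = 2355957.
JDN of the second date = 2355436.
|2355436 − 2355957| = 521.

521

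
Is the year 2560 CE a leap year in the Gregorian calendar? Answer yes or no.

2560 is divisible by 4 and not by 100, so it is a leap year.

yes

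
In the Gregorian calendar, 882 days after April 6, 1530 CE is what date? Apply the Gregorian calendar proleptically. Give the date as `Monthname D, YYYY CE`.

September 4, 1532 CE

The starting date is JDN 2279976; 2279976 + 882 = 2280858.
JDN 2280858 corresponds to September 4, 1532 CE.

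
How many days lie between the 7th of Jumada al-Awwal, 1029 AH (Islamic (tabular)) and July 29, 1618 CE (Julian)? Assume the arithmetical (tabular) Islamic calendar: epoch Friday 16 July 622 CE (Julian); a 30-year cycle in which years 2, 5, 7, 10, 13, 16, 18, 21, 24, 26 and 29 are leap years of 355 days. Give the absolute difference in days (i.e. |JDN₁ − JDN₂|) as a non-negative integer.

611

First date → JDN 2312853; second date → JDN 2312242.
The interval is |2312853 − 2312242| = 611 days.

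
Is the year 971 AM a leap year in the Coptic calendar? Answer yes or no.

971 mod 4 = 3; in the Coptic calendar a year is leap when year mod 4 = 3, so it is a leap year.

yes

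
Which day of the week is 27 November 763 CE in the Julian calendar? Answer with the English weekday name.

Sunday

In the proleptic Gregorian calendar this is 1 December 763 (JDN 2000074).
Since JDN mod 7 = 6 (0 = Monday), the day is Sunday.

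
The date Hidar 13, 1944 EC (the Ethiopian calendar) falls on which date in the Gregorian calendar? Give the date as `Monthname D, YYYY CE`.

Both dates share Julian Day Number 2433974; in the Gregorian calendar that is 23 November 1951 CE.

November 23, 1951 CE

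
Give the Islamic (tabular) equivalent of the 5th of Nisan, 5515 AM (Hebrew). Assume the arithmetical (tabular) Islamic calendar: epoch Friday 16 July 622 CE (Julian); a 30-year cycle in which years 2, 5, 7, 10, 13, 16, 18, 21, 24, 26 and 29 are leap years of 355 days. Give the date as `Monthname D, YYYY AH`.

Both dates share Julian Day Number 2362136; in the tabular Islamic calendar that is 3 Jumada al-Thani 1168 AH.

Jumada al-Thani 3, 1168 AH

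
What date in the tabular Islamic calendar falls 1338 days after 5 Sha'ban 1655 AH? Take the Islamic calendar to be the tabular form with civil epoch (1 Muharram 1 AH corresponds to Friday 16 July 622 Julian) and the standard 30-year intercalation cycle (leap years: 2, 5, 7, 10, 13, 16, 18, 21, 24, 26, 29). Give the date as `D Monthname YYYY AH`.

Counting 1338 days forward from JDN 2534773 reaches JDN 2536111, which is 14 Jumada al-Awwal 1659 AH.

14 Jumada al-Awwal 1659 AH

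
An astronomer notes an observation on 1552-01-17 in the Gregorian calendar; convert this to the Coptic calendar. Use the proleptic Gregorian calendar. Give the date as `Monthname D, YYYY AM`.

Tobi 11, 1268 AM

Julian Day Number of the source date = 2287932.
Converting JDN 2287932 to the Coptic calendar gives 11 Tobi 1268 AM.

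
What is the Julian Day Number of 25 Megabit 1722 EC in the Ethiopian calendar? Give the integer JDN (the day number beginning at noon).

2353020

Equivalently 1 April 1730 (Gregorian).
JDN 2299161 is 15 October 1582 CE (Gregorian); the target day is +53859 days from there, so JDN = 2353020.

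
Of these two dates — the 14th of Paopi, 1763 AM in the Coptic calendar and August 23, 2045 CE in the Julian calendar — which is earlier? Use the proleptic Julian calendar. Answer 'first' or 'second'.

The two dates have Julian Day Numbers 2468643 and 2468229 respectively.
Since 2468229 < 2468643, the second date comes first.

second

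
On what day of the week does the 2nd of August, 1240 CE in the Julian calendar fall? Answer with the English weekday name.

Thursday

Equivalently 9 August 1240 Gregorian, JDN 2174182.
2174182 ≡ 3 (mod 7); counting from Monday = 0 gives Thursday.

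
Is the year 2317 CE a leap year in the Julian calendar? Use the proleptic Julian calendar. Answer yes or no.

no

2317 mod 4 = 1, so it is a common year in the Julian calendar.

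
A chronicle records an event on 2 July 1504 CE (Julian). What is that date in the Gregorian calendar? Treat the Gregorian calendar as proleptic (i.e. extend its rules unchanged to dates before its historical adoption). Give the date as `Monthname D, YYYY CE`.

July 12, 1504 CE

At this point the Julian calendar is 10 days behind the Gregorian.
2 July 1504 Julian + 10 days → 12 July 1504 Gregorian.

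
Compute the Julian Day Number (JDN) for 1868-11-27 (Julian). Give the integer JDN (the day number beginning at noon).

2403676

In the Gregorian calendar the same day is 9 December 1868.
JDN 2451545 is 1 January 2000 CE (Gregorian); the target day is −47869 days from there, so JDN = 2403676.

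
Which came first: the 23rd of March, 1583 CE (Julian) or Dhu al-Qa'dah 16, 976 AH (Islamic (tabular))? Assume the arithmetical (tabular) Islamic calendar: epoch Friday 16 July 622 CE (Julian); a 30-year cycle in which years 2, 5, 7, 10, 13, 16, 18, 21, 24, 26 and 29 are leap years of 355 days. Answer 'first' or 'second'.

second

First date → JDN 2299330; second date → JDN 2294257.
JDN 2294257 < JDN 2299330, so the second date is earlier.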